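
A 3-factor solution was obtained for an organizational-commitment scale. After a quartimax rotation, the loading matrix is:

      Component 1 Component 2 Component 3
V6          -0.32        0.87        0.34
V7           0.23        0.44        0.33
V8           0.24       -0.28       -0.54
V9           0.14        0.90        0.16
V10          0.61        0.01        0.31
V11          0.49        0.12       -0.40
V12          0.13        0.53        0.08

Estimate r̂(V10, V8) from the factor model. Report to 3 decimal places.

r̂ = Σ λ_i·λ_j across factors = (0.61)(0.24) + (0.01)(-0.28) + (0.31)(-0.54)
  = +0.1464 -0.0028 -0.1674 = -0.0238

-0.024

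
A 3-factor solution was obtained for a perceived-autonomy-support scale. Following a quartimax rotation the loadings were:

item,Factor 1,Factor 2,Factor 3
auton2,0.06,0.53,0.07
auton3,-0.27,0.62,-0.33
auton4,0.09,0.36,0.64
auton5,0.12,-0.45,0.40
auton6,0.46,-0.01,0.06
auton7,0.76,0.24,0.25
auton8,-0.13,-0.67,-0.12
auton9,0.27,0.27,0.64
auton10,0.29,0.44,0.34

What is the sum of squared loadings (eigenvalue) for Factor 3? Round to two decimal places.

SS loadings for Factor 3 = 0.07² + (-0.33)² + 0.64² + 0.40² + 0.06² + 0.25² + (-0.12)² + 0.64² + 0.34² = 0.0049 + 0.1089 + 0.4096 + 0.1600 + 0.0036 + 0.0625 + 0.0144 + 0.4096 + 0.1156 = 1.2891

1.29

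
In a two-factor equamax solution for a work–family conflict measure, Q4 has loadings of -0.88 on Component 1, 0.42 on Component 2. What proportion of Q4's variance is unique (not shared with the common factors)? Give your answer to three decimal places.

h² = (-0.88)² + 0.42² = 0.7744 + 0.1764 = 0.9508
Uniqueness u² = 1 − h² = 1 − 0.9508 = 0.0492

0.049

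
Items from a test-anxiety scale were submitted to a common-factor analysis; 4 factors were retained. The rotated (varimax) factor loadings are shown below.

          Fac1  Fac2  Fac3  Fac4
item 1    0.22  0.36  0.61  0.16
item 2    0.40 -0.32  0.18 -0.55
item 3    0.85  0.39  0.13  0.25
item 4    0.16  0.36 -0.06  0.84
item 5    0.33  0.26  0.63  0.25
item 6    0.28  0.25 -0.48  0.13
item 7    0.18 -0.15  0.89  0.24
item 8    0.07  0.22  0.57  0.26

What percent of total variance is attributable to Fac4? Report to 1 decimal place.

16.3%

SS loadings for Fac4 = 0.16² + (-0.55)² + 0.25² + 0.84² + 0.25² + 0.13² + 0.24² + 0.26² = 1.3008
With 8 standardized items, total variance = 8. Proportion = 1.3008/8 = 0.1626 → 16.26%.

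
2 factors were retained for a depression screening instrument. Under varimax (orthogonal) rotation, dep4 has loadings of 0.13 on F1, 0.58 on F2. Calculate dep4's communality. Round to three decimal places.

0.353

h² = 0.13² + 0.58² = 0.0169 + 0.3364 = 0.3533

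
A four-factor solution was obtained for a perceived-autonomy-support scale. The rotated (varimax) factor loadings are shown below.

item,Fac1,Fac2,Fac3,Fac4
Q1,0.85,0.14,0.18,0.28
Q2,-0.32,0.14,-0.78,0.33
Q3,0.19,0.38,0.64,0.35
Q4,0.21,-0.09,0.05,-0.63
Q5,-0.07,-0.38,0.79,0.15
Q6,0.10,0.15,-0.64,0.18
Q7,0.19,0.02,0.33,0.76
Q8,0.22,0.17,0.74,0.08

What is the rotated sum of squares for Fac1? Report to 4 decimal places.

SS loadings for Fac1 = 0.85² + (-0.32)² + 0.19² + 0.21² + (-0.07)² + 0.10² + 0.19² + 0.22² = 0.7225 + 0.1024 + 0.0361 + 0.0441 + 0.0049 + 0.0100 + 0.0361 + 0.0484 = 1.0045

1.0045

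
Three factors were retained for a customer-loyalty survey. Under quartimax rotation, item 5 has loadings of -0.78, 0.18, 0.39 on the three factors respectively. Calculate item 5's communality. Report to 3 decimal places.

0.793

h² = (-0.78)² + 0.18² + 0.39² = 0.6084 + 0.0324 + 0.1521 = 0.7929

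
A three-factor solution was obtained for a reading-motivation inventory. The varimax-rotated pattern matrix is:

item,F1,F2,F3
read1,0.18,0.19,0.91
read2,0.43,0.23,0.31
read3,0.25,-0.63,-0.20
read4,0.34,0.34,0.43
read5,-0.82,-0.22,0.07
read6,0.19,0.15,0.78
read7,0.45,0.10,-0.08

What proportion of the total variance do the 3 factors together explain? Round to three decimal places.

Communalities: 0.8966, 0.3339, 0.4994, 0.4161, 0.7257, 0.6670, 0.2189; Σh² = 3.7576.
Total variance with 7 standardized items is 7, so the solution explains 3.7576/7 = 0.5368.

0.537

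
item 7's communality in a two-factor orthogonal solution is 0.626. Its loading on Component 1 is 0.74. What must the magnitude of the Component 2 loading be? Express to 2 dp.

0.28

Under orthogonal rotation h² = Σλ², so λ_Component 2² = h² − (0.5476) = 0.626 − 0.5476 = 0.0784.
|λ| = √0.0784 = 0.2800.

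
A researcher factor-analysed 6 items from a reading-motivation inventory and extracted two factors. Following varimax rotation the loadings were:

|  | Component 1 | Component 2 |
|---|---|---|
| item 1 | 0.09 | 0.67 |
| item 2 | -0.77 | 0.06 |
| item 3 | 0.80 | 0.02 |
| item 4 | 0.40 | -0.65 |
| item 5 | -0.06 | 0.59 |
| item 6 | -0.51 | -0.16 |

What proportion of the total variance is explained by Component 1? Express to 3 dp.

0.277

SS loadings for Component 1 = 0.09² + (-0.77)² + 0.80² + 0.40² + (-0.06)² + (-0.51)² = 1.6647
Proportion of variance = 1.6647 / 6 = 0.2775.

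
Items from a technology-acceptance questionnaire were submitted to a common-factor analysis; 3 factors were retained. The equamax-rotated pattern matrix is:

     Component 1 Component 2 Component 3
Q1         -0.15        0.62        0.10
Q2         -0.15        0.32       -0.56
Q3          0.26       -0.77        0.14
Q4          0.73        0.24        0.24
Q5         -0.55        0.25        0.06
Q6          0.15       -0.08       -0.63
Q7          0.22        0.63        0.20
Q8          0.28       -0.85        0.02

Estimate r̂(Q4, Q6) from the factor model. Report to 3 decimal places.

r̂ = Σ λ_i·λ_j across factors = (0.73)(0.15) + (0.24)(-0.08) + (0.24)(-0.63)
  = +0.1095 -0.0192 -0.1512 = -0.0609

-0.061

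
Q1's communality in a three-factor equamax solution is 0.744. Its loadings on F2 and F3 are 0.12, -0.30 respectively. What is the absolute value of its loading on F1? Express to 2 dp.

Under orthogonal rotation h² = Σλ², so λ_F1² = h² − (0.1044) = 0.744 − 0.1044 = 0.6396.
|λ| = √0.6396 = 0.7997.

0.80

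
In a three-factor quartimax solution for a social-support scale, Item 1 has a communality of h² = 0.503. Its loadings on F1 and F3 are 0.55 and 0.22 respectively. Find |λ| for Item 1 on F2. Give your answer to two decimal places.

0.39

Under orthogonal rotation h² = Σλ², so λ_F2² = h² − (0.3509) = 0.503 − 0.3509 = 0.1521.
|λ| = √0.1521 = 0.3900.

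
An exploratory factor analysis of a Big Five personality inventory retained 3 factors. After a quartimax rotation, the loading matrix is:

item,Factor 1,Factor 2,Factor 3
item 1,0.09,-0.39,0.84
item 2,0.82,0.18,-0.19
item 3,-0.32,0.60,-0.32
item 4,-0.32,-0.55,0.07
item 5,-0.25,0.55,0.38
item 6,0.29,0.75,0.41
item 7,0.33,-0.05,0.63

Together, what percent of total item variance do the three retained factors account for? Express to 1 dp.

63.1%

SS loadings by factor: 1.1408, 1.7145, 1.5584; total = 4.4137.
Total variance with 7 standardized items is 7, so the solution explains 4.4137/7 = 0.6305 = 63.05%.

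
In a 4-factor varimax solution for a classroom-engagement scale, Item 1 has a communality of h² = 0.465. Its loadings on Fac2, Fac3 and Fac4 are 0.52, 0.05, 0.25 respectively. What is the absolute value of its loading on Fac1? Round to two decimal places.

0.36

Under orthogonal rotation h² = Σλ², so λ_Fac1² = h² − (0.3354) = 0.465 − 0.3354 = 0.1296.
|λ| = √0.1296 = 0.3600.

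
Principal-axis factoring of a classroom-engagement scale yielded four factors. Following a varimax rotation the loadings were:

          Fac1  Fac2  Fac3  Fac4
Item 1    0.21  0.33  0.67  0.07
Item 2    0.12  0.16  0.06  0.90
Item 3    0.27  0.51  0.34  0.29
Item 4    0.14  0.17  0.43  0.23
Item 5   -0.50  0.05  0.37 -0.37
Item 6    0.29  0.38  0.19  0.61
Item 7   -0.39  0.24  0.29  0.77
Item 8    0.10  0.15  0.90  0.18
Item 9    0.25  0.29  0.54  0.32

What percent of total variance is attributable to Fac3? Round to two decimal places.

SS loadings for Fac3 = 0.67² + 0.06² + 0.34² + 0.43² + 0.37² + 0.19² + 0.29² + 0.90² + 0.54² = 2.1117
With 9 standardized items, total variance = 9. Proportion = 2.1117/9 = 0.2346 → 23.46%.

23.46%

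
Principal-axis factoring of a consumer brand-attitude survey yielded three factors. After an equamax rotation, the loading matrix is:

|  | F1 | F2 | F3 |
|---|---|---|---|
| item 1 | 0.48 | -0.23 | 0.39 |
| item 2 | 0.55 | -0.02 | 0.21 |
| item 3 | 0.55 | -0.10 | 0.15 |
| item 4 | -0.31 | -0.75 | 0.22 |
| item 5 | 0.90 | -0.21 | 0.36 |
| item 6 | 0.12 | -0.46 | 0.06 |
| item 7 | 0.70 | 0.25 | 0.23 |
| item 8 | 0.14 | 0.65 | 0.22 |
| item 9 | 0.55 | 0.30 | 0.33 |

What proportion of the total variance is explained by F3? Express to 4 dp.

0.0678

SS loadings for F3 = 0.39² + 0.21² + 0.15² + 0.22² + 0.36² + 0.06² + 0.23² + 0.22² + 0.33² = 0.6105
Proportion of variance = 0.6105 / 9 = 0.0678.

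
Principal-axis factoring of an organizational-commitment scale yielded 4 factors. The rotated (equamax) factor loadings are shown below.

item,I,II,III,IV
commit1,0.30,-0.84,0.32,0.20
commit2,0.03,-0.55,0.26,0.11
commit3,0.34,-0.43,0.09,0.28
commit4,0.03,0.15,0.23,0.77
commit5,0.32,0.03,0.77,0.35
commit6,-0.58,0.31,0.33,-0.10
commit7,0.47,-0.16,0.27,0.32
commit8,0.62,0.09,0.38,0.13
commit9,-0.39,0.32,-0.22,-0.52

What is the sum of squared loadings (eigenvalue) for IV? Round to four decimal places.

SS loadings for IV = 0.20² + 0.11² + 0.28² + 0.77² + 0.35² + (-0.10)² + 0.32² + 0.13² + (-0.52)² = 0.0400 + 0.0121 + 0.0784 + 0.5929 + 0.1225 + 0.0100 + 0.1024 + 0.0169 + 0.2704 = 1.2456

1.2456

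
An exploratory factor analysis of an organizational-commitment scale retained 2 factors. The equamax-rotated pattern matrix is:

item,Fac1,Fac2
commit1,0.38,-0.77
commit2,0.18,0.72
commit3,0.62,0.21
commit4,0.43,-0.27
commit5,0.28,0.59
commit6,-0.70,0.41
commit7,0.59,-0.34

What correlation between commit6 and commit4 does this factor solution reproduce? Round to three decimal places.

r̂ = Σ λ_i·λ_j across factors = (-0.70)(0.43) + (0.41)(-0.27)
  = -0.3010 -0.1107 = -0.4117

-0.412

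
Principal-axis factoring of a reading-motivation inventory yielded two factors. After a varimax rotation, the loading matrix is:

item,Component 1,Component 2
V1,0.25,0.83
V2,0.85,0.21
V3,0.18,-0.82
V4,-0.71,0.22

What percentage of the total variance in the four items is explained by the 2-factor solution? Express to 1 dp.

Communalities: 0.7514, 0.7666, 0.7048, 0.5525; Σh² = 2.7753.
Total variance with 4 standardized items is 4, so the solution explains 2.7753/4 = 0.6938 = 69.38%.

69.4%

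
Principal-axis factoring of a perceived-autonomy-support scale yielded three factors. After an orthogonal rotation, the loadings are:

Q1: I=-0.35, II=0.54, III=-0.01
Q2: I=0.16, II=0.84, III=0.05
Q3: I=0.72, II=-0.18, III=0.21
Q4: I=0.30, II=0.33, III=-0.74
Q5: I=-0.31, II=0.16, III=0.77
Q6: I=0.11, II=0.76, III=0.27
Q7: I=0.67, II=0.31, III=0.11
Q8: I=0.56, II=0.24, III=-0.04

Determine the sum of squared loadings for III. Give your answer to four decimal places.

1.2738

SS loadings for III = (-0.01)² + 0.05² + 0.21² + (-0.74)² + 0.77² + 0.27² + 0.11² + (-0.04)² = 0.0001 + 0.0025 + 0.0441 + 0.5476 + 0.5929 + 0.0729 + 0.0121 + 0.0016 = 1.2738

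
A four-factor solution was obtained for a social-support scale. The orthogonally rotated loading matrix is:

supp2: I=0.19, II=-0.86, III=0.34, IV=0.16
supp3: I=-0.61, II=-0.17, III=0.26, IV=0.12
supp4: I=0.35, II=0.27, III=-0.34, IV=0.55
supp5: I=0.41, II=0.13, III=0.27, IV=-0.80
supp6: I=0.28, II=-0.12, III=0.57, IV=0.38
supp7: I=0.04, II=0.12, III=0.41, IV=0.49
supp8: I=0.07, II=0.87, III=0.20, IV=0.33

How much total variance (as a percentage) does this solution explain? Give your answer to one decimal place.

68.7%

Communalities: 0.9169, 0.4830, 0.6135, 0.8979, 0.5621, 0.4242, 0.9107; Σh² = 4.8083.
Total variance with 7 standardized items is 7, so the solution explains 4.8083/7 = 0.6869 = 68.69%.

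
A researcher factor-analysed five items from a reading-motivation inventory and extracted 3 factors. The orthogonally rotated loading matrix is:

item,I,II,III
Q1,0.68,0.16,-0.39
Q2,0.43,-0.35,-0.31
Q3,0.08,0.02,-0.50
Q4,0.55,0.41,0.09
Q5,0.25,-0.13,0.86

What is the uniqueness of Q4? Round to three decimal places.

h² = 0.55² + 0.41² + 0.09² = 0.3025 + 0.1681 + 0.0081 = 0.4787
Uniqueness u² = 1 − h² = 1 − 0.4787 = 0.5213

0.521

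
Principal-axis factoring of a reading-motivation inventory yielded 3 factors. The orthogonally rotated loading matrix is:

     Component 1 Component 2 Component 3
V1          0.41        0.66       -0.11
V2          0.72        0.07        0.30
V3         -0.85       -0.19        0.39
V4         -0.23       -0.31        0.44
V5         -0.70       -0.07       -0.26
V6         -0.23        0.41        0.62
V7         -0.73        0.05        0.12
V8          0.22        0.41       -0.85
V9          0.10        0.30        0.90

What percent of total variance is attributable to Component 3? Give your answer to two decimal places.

27.19%

SS loadings for Component 3 = (-0.11)² + 0.30² + 0.39² + 0.44² + (-0.26)² + 0.62² + 0.12² + (-0.85)² + 0.90² = 2.4467
With 9 standardized items, total variance = 9. Proportion = 2.4467/9 = 0.2719 → 27.19%.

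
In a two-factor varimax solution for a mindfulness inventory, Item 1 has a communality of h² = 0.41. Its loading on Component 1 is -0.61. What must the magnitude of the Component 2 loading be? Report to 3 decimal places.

Under orthogonal rotation h² = Σλ², so λ_Component 2² = h² − (0.3721) = 0.41 − 0.3721 = 0.0379.
|λ| = √0.0379 = 0.1947.

0.195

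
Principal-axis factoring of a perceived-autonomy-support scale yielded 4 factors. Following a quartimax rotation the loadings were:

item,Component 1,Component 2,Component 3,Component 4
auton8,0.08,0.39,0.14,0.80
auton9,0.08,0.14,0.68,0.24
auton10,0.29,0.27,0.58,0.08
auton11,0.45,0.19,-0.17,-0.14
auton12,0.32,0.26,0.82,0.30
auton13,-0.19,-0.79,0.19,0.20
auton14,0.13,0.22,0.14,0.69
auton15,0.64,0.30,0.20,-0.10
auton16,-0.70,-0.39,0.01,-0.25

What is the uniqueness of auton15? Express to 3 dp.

h² = 0.64² + 0.30² + 0.20² + (-0.10)² = 0.4096 + 0.0900 + 0.0400 + 0.0100 = 0.5496
Uniqueness u² = 1 − h² = 1 − 0.5496 = 0.4504

0.450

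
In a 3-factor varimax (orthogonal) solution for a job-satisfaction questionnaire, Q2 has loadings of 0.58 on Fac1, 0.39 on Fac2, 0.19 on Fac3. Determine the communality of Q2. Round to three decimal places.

h² = 0.58² + 0.39² + 0.19² = 0.3364 + 0.1521 + 0.0361 = 0.5246

0.525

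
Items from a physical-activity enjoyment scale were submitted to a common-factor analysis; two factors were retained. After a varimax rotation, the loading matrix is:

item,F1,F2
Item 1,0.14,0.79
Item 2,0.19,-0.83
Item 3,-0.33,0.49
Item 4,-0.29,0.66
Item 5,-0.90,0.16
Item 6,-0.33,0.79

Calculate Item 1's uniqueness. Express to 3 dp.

h² = 0.14² + 0.79² = 0.0196 + 0.6241 = 0.6437
Uniqueness u² = 1 − h² = 1 − 0.6437 = 0.3563

0.356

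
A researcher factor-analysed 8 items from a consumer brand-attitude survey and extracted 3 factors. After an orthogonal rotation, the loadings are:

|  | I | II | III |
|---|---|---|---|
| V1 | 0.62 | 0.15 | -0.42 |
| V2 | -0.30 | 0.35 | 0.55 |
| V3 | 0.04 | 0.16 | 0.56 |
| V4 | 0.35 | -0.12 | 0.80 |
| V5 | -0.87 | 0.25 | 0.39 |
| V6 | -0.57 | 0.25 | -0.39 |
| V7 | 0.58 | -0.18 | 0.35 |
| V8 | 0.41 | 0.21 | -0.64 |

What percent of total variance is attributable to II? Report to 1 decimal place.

SS loadings for II = 0.15² + 0.35² + 0.16² + (-0.12)² + 0.25² + 0.25² + (-0.18)² + 0.21² = 0.3865
With 8 standardized items, total variance = 8. Proportion = 0.3865/8 = 0.0483 → 4.83%.

4.8%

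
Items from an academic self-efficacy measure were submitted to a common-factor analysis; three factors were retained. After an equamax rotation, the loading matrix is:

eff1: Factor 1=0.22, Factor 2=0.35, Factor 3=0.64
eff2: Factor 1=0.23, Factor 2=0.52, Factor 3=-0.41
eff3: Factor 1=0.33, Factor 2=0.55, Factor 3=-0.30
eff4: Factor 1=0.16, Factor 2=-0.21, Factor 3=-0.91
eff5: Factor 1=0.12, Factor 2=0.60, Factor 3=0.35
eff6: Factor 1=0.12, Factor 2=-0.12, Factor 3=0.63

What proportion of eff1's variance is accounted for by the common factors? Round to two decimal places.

0.58

h² = 0.22² + 0.35² + 0.64² = 0.0484 + 0.1225 + 0.4096 = 0.5805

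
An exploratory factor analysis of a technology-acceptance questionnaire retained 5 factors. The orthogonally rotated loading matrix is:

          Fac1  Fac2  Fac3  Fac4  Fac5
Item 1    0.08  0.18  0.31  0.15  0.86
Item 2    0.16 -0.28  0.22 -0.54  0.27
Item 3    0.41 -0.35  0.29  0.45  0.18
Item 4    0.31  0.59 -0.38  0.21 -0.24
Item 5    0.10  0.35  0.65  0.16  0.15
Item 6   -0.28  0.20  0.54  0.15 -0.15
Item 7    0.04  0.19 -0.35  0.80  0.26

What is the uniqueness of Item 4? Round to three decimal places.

h² = 0.31² + 0.59² + (-0.38)² + 0.21² + (-0.24)² = 0.0961 + 0.3481 + 0.1444 + 0.0441 + 0.0576 = 0.6903
Uniqueness u² = 1 − h² = 1 − 0.6903 = 0.3097

0.310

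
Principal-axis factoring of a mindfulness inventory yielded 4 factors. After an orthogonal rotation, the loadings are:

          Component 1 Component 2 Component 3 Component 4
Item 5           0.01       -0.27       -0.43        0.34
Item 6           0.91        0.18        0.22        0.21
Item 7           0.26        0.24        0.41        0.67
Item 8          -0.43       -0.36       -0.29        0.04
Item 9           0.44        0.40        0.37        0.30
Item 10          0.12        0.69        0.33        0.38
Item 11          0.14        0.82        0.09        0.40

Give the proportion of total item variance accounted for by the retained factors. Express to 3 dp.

0.665

SS loadings by factor: 1.3083, 1.6010, 0.7394, 1.0046; total = 4.6533.
Total variance with 7 standardized items is 7, so the solution explains 4.6533/7 = 0.6648.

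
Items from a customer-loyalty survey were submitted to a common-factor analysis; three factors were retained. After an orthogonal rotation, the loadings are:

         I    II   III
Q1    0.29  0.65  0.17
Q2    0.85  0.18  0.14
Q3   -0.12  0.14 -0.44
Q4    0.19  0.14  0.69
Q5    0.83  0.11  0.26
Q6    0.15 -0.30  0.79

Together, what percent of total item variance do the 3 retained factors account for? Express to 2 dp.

59.58%

Communalities: 0.5355, 0.7745, 0.2276, 0.5318, 0.7686, 0.7366; Σh² = 3.5746.
Total variance with 6 standardized items is 6, so the solution explains 3.5746/6 = 0.5958 = 59.58%.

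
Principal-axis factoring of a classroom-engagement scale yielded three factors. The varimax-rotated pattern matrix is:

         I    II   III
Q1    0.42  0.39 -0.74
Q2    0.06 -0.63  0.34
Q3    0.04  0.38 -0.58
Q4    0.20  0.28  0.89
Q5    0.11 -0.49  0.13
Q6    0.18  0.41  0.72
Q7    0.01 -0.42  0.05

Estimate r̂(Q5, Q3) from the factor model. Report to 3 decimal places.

r̂ = Σ λ_i·λ_j across factors = (0.11)(0.04) + (-0.49)(0.38) + (0.13)(-0.58)
  = +0.0044 -0.1862 -0.0754 = -0.2572

-0.257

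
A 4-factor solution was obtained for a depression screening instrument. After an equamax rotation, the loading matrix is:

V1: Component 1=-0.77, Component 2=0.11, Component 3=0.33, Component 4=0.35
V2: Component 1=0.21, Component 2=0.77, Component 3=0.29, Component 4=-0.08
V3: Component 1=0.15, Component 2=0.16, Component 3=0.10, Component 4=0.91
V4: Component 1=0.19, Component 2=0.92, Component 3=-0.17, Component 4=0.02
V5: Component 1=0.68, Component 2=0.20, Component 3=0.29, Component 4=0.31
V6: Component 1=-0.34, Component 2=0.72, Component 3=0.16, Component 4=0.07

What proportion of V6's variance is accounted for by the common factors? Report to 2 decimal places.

0.66

h² = (-0.34)² + 0.72² + 0.16² + 0.07² = 0.1156 + 0.5184 + 0.0256 + 0.0049 = 0.6645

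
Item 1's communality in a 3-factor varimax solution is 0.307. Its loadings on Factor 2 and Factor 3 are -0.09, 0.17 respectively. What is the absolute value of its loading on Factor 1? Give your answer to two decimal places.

Under orthogonal rotation h² = Σλ², so λ_Factor 1² = h² − (0.0370) = 0.307 − 0.0370 = 0.2700.
|λ| = √0.2700 = 0.5196.

0.52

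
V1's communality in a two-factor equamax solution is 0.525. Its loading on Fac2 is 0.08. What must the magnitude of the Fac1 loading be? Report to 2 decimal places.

0.72

Under orthogonal rotation h² = Σλ², so λ_Fac1² = h² − (0.0064) = 0.525 − 0.0064 = 0.5186.
|λ| = √0.5186 = 0.7201.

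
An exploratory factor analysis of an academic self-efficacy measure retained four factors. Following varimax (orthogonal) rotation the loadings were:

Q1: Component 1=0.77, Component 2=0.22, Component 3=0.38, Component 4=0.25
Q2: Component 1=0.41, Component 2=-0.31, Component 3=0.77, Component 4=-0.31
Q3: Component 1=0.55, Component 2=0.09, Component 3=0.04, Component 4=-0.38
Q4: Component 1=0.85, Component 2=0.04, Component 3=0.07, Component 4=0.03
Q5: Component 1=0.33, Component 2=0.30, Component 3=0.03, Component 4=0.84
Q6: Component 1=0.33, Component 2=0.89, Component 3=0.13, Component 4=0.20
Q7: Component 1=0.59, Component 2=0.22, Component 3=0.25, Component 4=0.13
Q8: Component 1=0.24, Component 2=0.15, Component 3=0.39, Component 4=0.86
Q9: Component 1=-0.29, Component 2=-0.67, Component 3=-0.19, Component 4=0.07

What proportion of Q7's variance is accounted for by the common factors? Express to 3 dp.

0.476

h² = 0.59² + 0.22² + 0.25² + 0.13² = 0.3481 + 0.0484 + 0.0625 + 0.0169 = 0.4759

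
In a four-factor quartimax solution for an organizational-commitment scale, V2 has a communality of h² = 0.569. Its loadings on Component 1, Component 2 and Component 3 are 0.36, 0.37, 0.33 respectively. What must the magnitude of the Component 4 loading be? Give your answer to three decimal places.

0.440

Under orthogonal rotation h² = Σλ², so λ_Component 4² = h² − (0.3754) = 0.569 − 0.3754 = 0.1936.
|λ| = √0.1936 = 0.4400.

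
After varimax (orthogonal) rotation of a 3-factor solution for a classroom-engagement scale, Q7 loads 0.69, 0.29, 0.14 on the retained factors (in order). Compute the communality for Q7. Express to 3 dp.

0.580

h² = 0.69² + 0.29² + 0.14² = 0.4761 + 0.0841 + 0.0196 = 0.5798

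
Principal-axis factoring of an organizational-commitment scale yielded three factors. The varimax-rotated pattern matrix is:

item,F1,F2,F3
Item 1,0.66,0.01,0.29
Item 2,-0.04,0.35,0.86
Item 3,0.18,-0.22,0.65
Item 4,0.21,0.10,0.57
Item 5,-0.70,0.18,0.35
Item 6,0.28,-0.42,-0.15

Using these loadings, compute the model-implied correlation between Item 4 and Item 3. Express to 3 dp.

0.386

r̂ = Σ λ_i·λ_j across factors = (0.21)(0.18) + (0.10)(-0.22) + (0.57)(0.65)
  = +0.0378 -0.0220 +0.3705 = 0.3863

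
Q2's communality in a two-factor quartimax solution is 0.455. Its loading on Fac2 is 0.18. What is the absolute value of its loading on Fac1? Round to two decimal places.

0.65

Under orthogonal rotation h² = Σλ², so λ_Fac1² = h² − (0.0324) = 0.455 − 0.0324 = 0.4226.
|λ| = √0.4226 = 0.6501.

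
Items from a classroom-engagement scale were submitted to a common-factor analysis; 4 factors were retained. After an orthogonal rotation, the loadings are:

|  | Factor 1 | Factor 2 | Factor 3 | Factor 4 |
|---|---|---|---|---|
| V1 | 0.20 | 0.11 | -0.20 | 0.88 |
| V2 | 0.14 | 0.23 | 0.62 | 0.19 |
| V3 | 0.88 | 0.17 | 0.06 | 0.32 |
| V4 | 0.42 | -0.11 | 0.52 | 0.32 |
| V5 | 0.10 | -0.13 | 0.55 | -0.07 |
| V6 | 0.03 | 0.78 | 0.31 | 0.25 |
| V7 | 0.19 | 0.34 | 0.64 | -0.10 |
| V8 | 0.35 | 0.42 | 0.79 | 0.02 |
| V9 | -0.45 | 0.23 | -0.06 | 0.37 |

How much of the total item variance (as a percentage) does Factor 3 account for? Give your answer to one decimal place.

SS loadings for Factor 3 = (-0.20)² + 0.62² + 0.06² + 0.52² + 0.55² + 0.31² + 0.64² + 0.79² + (-0.06)² = 2.1343
With 9 standardized items, total variance = 9. Proportion = 2.1343/9 = 0.2371 → 23.71%.

23.7%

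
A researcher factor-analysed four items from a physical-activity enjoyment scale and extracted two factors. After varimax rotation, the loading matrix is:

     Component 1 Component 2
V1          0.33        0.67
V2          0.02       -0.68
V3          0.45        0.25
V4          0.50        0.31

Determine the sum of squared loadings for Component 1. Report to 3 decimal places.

SS loadings for Component 1 = 0.33² + 0.02² + 0.45² + 0.50² = 0.1089 + 0.0004 + 0.2025 + 0.2500 = 0.5618

0.562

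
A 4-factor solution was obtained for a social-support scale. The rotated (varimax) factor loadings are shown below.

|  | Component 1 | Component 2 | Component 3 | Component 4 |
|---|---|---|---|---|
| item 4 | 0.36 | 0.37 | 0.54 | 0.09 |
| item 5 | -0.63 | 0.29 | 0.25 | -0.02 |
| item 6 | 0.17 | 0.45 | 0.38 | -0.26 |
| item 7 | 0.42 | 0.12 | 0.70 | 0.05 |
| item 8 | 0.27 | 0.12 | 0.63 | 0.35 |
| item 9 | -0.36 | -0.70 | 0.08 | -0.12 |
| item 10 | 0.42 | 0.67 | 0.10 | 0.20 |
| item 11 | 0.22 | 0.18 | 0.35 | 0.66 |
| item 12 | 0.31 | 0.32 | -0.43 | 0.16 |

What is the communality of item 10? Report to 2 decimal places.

0.68

h² = 0.42² + 0.67² + 0.10² + 0.20² = 0.1764 + 0.4489 + 0.0100 + 0.0400 = 0.6753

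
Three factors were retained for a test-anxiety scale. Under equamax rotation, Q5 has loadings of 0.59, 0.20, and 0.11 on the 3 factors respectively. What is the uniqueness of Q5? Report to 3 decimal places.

0.600

h² = 0.59² + 0.20² + 0.11² = 0.3481 + 0.0400 + 0.0121 = 0.4002
Uniqueness u² = 1 − h² = 1 − 0.4002 = 0.5998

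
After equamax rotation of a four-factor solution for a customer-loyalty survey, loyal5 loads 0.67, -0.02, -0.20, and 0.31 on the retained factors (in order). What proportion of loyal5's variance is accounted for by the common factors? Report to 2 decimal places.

0.59

h² = 0.67² + (-0.02)² + (-0.20)² + 0.31² = 0.4489 + 0.0004 + 0.0400 + 0.0961 = 0.5854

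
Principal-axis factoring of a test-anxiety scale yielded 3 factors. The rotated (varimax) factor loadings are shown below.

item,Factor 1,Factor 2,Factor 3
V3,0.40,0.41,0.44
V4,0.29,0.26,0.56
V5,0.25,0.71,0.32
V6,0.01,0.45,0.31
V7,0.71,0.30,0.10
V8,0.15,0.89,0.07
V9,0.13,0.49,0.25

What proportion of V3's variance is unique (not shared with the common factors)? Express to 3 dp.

h² = 0.40² + 0.41² + 0.44² = 0.1600 + 0.1681 + 0.1936 = 0.5217
Uniqueness u² = 1 − h² = 1 − 0.5217 = 0.4783

0.478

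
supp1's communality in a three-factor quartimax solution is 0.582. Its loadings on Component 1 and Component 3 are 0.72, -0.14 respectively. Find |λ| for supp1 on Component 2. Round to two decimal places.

Under orthogonal rotation h² = Σλ², so λ_Component 2² = h² − (0.5380) = 0.582 − 0.5380 = 0.0440.
|λ| = √0.0440 = 0.2098.

0.21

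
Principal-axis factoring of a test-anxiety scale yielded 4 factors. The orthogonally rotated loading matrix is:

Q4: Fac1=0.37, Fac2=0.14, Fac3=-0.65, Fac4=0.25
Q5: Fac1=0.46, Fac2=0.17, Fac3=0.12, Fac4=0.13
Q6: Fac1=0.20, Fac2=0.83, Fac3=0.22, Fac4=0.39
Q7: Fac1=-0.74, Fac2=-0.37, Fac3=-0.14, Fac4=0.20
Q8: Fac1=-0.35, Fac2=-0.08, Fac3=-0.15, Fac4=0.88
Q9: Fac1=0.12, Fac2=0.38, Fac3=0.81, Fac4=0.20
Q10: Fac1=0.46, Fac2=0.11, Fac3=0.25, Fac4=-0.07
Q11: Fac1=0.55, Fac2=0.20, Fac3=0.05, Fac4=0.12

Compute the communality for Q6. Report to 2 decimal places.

0.93

h² = 0.20² + 0.83² + 0.22² + 0.39² = 0.0400 + 0.6889 + 0.0484 + 0.1521 = 0.9294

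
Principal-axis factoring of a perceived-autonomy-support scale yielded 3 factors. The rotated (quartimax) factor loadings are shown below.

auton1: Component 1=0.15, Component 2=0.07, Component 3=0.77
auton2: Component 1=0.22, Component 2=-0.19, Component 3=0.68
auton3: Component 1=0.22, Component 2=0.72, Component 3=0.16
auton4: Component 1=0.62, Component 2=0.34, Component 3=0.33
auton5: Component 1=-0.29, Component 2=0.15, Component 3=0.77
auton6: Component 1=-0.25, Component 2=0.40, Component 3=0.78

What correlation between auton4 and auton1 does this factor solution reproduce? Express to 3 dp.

0.371

r̂ = Σ λ_i·λ_j across factors = (0.62)(0.15) + (0.34)(0.07) + (0.33)(0.77)
  = +0.0930 +0.0238 +0.2541 = 0.3709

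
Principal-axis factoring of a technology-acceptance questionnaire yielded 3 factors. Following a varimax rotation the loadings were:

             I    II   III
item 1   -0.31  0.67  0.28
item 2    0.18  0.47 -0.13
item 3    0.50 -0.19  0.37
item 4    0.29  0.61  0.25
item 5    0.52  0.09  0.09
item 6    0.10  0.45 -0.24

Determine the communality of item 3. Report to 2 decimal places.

0.42

h² = 0.50² + (-0.19)² + 0.37² = 0.2500 + 0.0361 + 0.1369 = 0.4230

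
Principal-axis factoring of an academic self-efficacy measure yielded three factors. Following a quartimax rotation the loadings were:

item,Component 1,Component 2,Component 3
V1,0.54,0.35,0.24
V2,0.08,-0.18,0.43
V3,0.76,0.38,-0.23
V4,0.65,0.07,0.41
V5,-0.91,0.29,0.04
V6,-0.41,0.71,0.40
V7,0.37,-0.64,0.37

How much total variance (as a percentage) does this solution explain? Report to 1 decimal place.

64.2%

SS loadings by factor: 2.4312, 1.3020, 0.7620; total = 4.4952.
Total variance with 7 standardized items is 7, so the solution explains 4.4952/7 = 0.6422 = 64.22%.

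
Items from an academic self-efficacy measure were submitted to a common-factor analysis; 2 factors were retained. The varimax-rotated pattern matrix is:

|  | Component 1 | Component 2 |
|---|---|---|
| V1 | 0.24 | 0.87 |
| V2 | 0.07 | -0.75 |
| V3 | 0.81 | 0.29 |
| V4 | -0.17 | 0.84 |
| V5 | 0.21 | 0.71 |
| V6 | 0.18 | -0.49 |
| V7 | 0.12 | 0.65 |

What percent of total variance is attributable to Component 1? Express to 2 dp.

11.98%

SS loadings for Component 1 = 0.24² + 0.07² + 0.81² + (-0.17)² + 0.21² + 0.18² + 0.12² = 0.8384
With 7 standardized items, total variance = 7. Proportion = 0.8384/7 = 0.1198 → 11.98%.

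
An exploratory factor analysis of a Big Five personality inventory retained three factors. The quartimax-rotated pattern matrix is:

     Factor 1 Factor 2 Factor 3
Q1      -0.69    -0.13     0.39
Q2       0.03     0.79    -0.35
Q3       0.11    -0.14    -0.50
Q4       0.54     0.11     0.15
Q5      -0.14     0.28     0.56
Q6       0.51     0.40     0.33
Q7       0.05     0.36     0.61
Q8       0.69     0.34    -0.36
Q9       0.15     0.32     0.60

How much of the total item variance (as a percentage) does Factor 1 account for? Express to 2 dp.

SS loadings for Factor 1 = (-0.69)² + 0.03² + 0.11² + 0.54² + (-0.14)² + 0.51² + 0.05² + 0.69² + 0.15² = 1.5615
With 9 standardized items, total variance = 9. Proportion = 1.5615/9 = 0.1735 → 17.35%.

17.35%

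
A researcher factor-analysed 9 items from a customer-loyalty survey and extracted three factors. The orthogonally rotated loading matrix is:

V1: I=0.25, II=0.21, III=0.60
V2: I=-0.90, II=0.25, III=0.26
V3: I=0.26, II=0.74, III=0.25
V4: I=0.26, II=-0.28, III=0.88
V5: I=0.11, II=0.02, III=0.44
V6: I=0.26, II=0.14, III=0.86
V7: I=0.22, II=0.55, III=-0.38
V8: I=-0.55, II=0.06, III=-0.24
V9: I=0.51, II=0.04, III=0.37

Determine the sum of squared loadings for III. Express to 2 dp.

SS loadings for III = 0.60² + 0.26² + 0.25² + 0.88² + 0.44² + 0.86² + (-0.38)² + (-0.24)² + 0.37² = 0.3600 + 0.0676 + 0.0625 + 0.7744 + 0.1936 + 0.7396 + 0.1444 + 0.0576 + 0.1369 = 2.5366

2.54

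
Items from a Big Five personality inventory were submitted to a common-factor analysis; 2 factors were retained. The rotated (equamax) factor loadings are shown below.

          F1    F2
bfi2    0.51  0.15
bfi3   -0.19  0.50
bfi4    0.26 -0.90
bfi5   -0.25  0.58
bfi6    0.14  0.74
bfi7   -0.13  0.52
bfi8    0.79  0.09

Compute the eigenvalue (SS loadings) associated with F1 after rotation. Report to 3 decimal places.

1.087

SS loadings for F1 = 0.51² + (-0.19)² + 0.26² + (-0.25)² + 0.14² + (-0.13)² + 0.79² = 0.2601 + 0.0361 + 0.0676 + 0.0625 + 0.0196 + 0.0169 + 0.6241 = 1.0869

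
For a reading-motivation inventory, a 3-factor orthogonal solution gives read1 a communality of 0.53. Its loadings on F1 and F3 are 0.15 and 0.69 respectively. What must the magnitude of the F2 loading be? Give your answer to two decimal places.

0.18

Under orthogonal rotation h² = Σλ², so λ_F2² = h² − (0.4986) = 0.53 − 0.4986 = 0.0314.
|λ| = √0.0314 = 0.1772.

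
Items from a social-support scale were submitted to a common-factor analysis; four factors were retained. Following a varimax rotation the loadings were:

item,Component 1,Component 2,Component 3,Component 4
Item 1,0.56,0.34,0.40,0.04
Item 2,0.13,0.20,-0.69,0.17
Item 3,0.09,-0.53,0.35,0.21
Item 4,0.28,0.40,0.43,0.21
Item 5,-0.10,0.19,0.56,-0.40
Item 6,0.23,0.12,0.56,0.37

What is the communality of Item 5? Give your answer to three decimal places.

0.520

h² = (-0.10)² + 0.19² + 0.56² + (-0.40)² = 0.0100 + 0.0361 + 0.3136 + 0.1600 = 0.5197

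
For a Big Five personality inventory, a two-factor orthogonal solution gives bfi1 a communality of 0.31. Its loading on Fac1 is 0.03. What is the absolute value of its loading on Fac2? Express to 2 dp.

0.56

Under orthogonal rotation h² = Σλ², so λ_Fac2² = h² − (0.0009) = 0.31 − 0.0009 = 0.3091.
|λ| = √0.3091 = 0.5560.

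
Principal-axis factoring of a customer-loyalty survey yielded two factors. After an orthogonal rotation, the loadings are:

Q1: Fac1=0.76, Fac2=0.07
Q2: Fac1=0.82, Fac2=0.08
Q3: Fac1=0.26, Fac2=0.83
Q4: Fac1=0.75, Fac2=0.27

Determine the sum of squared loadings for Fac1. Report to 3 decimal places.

SS loadings for Fac1 = 0.76² + 0.82² + 0.26² + 0.75² = 0.5776 + 0.6724 + 0.0676 + 0.5625 = 1.8801

1.880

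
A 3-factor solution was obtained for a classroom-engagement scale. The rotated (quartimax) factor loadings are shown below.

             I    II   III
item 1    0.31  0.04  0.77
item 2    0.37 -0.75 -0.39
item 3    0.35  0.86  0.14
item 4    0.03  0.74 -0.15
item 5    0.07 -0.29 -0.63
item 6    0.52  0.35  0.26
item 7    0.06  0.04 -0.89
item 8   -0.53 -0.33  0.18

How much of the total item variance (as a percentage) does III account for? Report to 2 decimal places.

25.95%

SS loadings for III = 0.77² + (-0.39)² + 0.14² + (-0.15)² + (-0.63)² + 0.26² + (-0.89)² + 0.18² = 2.0761
With 8 standardized items, total variance = 8. Proportion = 2.0761/8 = 0.2595 → 25.95%.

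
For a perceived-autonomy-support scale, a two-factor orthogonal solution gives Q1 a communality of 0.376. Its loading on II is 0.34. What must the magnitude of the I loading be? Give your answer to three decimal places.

Under orthogonal rotation h² = Σλ², so λ_I² = h² − (0.1156) = 0.376 − 0.1156 = 0.2604.
|λ| = √0.2604 = 0.5103.

0.510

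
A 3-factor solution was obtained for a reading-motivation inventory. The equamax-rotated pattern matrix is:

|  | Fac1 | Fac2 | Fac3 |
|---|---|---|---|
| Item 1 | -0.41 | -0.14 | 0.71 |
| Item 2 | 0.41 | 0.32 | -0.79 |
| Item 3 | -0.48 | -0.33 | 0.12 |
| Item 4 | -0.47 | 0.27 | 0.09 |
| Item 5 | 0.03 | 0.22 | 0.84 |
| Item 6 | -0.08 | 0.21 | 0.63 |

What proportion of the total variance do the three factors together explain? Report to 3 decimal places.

0.574

SS loadings by factor: 0.7948, 0.3963, 2.2532; total = 3.4443.
Total variance with 6 standardized items is 6, so the solution explains 3.4443/6 = 0.5741.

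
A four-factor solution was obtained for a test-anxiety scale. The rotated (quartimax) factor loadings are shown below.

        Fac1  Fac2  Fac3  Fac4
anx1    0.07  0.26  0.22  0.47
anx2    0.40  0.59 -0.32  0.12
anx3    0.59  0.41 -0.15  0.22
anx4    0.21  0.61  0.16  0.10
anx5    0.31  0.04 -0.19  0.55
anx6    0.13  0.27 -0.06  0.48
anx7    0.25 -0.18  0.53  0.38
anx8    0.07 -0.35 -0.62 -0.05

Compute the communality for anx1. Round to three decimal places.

0.342

h² = 0.07² + 0.26² + 0.22² + 0.47² = 0.0049 + 0.0676 + 0.0484 + 0.2209 = 0.3418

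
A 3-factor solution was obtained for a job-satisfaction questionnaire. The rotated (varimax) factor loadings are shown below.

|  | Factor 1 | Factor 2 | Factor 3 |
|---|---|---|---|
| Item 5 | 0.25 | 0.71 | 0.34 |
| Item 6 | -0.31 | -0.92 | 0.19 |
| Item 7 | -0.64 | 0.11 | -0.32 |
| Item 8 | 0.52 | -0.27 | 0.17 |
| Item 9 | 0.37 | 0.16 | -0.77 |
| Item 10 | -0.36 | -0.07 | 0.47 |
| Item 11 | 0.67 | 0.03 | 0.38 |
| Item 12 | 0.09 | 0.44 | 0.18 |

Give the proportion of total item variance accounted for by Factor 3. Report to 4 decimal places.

SS loadings for Factor 3 = 0.34² + 0.19² + (-0.32)² + 0.17² + (-0.77)² + 0.47² + 0.38² + 0.18² = 1.2736
Proportion of variance = 1.2736 / 8 = 0.1592.

0.1592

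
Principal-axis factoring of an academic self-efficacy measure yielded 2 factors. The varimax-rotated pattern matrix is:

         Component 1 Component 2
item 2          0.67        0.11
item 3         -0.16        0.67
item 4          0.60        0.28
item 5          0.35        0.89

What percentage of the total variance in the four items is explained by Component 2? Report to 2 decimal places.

SS loadings for Component 2 = 0.11² + 0.67² + 0.28² + 0.89² = 1.3315
With 4 standardized items, total variance = 4. Proportion = 1.3315/4 = 0.3329 → 33.29%.

33.29%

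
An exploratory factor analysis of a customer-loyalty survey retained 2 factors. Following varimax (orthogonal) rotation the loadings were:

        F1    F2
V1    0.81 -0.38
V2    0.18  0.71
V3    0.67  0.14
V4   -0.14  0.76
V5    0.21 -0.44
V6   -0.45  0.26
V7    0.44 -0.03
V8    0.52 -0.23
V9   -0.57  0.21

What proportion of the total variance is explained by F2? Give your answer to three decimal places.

SS loadings for F2 = (-0.38)² + 0.71² + 0.14² + 0.76² + (-0.44)² + 0.26² + (-0.03)² + (-0.23)² + 0.21² = 1.6048
Proportion of variance = 1.6048 / 9 = 0.1783.

0.178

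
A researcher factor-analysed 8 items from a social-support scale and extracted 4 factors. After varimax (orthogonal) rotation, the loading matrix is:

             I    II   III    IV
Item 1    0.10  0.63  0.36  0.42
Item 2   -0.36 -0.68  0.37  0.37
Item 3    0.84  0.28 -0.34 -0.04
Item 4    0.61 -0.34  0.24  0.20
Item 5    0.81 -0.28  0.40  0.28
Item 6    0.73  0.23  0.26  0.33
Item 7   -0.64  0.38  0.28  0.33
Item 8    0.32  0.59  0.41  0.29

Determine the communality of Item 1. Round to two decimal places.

0.71

h² = 0.10² + 0.63² + 0.36² + 0.42² = 0.0100 + 0.3969 + 0.1296 + 0.1764 = 0.7129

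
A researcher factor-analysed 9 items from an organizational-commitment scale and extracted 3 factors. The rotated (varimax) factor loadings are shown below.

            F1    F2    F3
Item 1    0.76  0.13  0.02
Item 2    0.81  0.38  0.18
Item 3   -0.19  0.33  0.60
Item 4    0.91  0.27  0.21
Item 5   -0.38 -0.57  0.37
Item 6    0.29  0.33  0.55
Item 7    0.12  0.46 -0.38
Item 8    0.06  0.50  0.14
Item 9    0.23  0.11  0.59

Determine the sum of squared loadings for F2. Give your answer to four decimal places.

1.2506

SS loadings for F2 = 0.13² + 0.38² + 0.33² + 0.27² + (-0.57)² + 0.33² + 0.46² + 0.50² + 0.11² = 0.0169 + 0.1444 + 0.1089 + 0.0729 + 0.3249 + 0.1089 + 0.2116 + 0.2500 + 0.0121 = 1.2506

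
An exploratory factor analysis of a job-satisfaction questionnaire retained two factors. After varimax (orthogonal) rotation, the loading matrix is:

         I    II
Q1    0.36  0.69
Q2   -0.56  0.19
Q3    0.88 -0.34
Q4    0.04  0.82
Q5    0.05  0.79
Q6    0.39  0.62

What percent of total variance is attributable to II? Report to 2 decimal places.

SS loadings for II = 0.69² + 0.19² + (-0.34)² + 0.82² + 0.79² + 0.62² = 2.3087
With 6 standardized items, total variance = 6. Proportion = 2.3087/6 = 0.3848 → 38.48%.

38.48%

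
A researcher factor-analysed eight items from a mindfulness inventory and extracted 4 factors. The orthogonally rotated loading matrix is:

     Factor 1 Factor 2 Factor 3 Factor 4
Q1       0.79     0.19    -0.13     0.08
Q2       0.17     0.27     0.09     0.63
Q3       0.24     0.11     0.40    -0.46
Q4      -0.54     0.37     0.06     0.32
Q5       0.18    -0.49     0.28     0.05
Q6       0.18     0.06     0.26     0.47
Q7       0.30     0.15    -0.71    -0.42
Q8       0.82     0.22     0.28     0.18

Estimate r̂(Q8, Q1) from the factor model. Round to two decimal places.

0.67

r̂ = Σ λ_i·λ_j across factors = (0.82)(0.79) + (0.22)(0.19) + (0.28)(-0.13) + (0.18)(0.08)
  = +0.6478 +0.0418 -0.0364 +0.0144 = 0.6676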